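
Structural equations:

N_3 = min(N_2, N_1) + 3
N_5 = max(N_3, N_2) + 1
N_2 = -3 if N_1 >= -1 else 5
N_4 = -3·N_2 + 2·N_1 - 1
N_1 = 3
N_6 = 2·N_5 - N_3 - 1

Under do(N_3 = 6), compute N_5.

do(N_3=6) replaces the equation N_3 = min(N_2, N_1) + 3 with the constant N_3 = 6.
N_2 = -3 if N_1 >= -1 else 5  [with N_1=3]  = -3
N_5 = max(N_3, N_2) + 1  [with N_3=6, N_2=-3]  = 7

7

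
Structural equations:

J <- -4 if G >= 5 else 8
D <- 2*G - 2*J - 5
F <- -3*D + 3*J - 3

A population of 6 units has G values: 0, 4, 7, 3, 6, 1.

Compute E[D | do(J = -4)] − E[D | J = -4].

Every unit gets J=-4 under the intervention. D values become 3, 11, 17, 9, 15, 5; E[D|do(J=-4)] = 10.
E[D|J=-4] averages over only the 2 units with J=-4 (G = 7, 6): D = 17, 15, mean 16.
Difference = 10 − 16 = -6.

-6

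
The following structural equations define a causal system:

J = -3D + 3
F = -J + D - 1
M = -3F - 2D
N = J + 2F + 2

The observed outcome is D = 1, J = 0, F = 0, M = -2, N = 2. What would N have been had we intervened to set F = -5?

-8

do(F=-5) replaces the equation F = -J + D - 1 with the constant F = -5.
J = -3D + 3  [with D=1]  = 0
N = J + 2F + 2  [with J=0, F=-5]  = -8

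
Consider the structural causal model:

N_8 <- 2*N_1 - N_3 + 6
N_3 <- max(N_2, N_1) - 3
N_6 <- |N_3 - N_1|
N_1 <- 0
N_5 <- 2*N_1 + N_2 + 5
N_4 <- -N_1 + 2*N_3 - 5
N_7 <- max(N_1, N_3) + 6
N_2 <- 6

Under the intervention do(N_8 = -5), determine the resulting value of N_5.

11

do(N_8=-5) replaces the equation N_8 <- 2*N_1 - N_3 + 6 with the constant N_8 = -5.
N_5 is not downstream of the intervention, so its value is determined by the original equations.
N_5 = 2*N_1 + N_2 + 5  [with N_1=0, N_2=6]  = 11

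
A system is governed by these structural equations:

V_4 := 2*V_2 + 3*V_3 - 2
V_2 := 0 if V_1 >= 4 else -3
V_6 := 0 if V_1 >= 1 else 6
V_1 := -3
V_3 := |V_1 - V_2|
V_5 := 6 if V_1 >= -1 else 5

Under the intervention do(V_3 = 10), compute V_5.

5

do(V_3=10) replaces the equation V_3 := |V_1 - V_2| with the constant V_3 = 10.
V_5 is not downstream of the intervention, so its value is determined by the original equations.
V_5 = 6 if V_1 >= -1 else 5  [with V_1=-3]  = 5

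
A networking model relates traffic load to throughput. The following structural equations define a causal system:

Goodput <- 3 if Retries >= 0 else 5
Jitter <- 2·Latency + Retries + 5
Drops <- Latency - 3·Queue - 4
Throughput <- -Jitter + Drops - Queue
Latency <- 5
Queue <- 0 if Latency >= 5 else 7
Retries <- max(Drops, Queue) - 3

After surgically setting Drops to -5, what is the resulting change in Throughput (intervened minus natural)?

-5

The intervention breaks the incoming arrows to Drops: Drops <- Latency - 3·Queue - 4 no longer applies, and Drops = -5.
Queue = 0 if Latency >= 5 else 7  [with Latency=5]  = 0
Retries = max(Drops, Queue) - 3  [with Drops=-5, Queue=0]  = -3
Jitter = 2·Latency + Retries + 5  [with Latency=5, Retries=-3]  = 12
Throughput = -Jitter + Drops - Queue  [with Jitter=12, Drops=-5, Queue=0]  = -17
Without intervention: Queue = 0 if Latency >= 5 else 7  [with Latency=5]  = 0; Drops = Latency - 3·Queue - 4  [with Latency=5, Queue=0]  = 1; Retries = max(Drops, Queue) - 3  [with Drops=1, Queue=0]  = -2; Jitter = 2·Latency + Retries + 5  [with Latency=5, Retries=-2]  = 13; Throughput = -Jitter + Drops - Queue  [with Jitter=13, Drops=1, Queue=0]  = -12.
Change = -17 − (-12) = -5.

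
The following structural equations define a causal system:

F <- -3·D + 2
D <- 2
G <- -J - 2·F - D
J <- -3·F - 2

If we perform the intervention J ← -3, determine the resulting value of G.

The intervention breaks the incoming arrows to J: J <- -3·F - 2 no longer applies, and J = -3.
F = -3·D + 2  [with D=2]  = -4
G = -J - 2·F - D  [with J=-3, F=-4, D=2]  = 9

9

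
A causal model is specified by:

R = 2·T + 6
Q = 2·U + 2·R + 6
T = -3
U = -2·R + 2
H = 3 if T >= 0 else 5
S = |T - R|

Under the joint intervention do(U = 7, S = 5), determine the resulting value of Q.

20

The joint intervention fixes U = 7, S = 5, removing each variable's own equation.
R = 2·T + 6  [with T=-3]  = 0
Q = 2·U + 2·R + 6  [with U=7, R=0]  = 20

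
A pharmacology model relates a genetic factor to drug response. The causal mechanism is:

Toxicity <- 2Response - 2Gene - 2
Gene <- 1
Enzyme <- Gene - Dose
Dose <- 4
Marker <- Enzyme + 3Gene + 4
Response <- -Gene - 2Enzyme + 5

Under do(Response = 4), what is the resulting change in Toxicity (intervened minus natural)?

-12

The intervention breaks the incoming arrows to Response: Response <- -Gene - 2Enzyme + 5 no longer applies, and Response = 4.
Toxicity = 2Response - 2Gene - 2  [with Response=4, Gene=1]  = 4
Without intervention: Enzyme = Gene - Dose  [with Gene=1, Dose=4]  = -3; Response = -Gene - 2Enzyme + 5  [with Gene=1, Enzyme=-3]  = 10; Toxicity = 2Response - 2Gene - 2  [with Response=10, Gene=1]  = 16.
Change = 4 − 16 = -12.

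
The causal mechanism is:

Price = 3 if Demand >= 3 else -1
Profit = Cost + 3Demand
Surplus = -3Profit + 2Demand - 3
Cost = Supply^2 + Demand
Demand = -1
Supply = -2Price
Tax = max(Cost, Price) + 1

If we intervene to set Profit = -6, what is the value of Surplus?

Intervening sets Profit = -6 and removes its equation (Profit = Cost + 3Demand).
Surplus = -3Profit + 2Demand - 3  [with Profit=-6, Demand=-1]  = 13

13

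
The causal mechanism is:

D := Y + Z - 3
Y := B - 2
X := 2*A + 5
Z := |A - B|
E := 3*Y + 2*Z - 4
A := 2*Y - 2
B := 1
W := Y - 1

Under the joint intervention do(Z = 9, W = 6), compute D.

Under do(Z = 9, W = 6), each intervened variable's structural equation is replaced by its fixed value.
Y = B - 2  [with B=1]  = -1
D = Y + Z - 3  [with Y=-1, Z=9]  = 5

5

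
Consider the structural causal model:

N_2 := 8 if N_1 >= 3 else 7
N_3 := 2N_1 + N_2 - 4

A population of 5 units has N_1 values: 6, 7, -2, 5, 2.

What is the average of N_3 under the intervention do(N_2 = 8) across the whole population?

Every unit gets N_2=8 under the intervention. N_3 values become 16, 18, 0, 14, 8; E[N_3|do(N_2=8)] = 11.2.

11.2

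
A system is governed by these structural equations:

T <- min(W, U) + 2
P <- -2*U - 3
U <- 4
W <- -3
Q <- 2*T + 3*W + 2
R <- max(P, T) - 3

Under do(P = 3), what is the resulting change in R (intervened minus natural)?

Intervening sets P = 3 and removes its equation (P <- -2*U - 3).
T = min(W, U) + 2  [with W=-3, U=4]  = -1
R = max(P, T) - 3  [with P=3, T=-1]  = 0
Without intervention: T = min(W, U) + 2  [with W=-3, U=4]  = -1; P = -2*U - 3  [with U=4]  = -11; R = max(P, T) - 3  [with P=-11, T=-1]  = -4.
Change = 0 − (-4) = 4.

4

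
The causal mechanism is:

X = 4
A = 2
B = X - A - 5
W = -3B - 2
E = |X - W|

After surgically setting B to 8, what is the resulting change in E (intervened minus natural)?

do(B=8) replaces the equation B = X - A - 5 with the constant B = 8.
W = -3B - 2  [with B=8]  = -26
E = |X - W|  [with X=4, W=-26]  = 30
Without intervention: B = X - A - 5  [with X=4, A=2]  = -3; W = -3B - 2  [with B=-3]  = 7; E = |X - W|  [with X=4, W=7]  = 3.
Change = 30 − 3 = 27.

27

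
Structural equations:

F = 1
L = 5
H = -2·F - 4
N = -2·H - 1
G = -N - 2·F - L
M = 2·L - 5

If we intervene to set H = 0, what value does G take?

-6

do(H=0) replaces the equation H = -2·F - 4 with the constant H = 0.
N = -2·H - 1  [with H=0]  = -1
G = -N - 2·F - L  [with N=-1, F=1, L=5]  = -6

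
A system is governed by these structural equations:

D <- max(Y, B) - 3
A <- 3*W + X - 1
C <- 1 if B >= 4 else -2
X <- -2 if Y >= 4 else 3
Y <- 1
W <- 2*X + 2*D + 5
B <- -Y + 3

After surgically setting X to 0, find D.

-1

Under do(X=0), the mechanism X <- -2 if Y >= 4 else 3 is discarded; X is fixed at 0.
Since D is not a descendant of the intervened variable, it is unaffected.
B = -Y + 3  [with Y=1]  = 2
D = max(Y, B) - 3  [with Y=1, B=2]  = -1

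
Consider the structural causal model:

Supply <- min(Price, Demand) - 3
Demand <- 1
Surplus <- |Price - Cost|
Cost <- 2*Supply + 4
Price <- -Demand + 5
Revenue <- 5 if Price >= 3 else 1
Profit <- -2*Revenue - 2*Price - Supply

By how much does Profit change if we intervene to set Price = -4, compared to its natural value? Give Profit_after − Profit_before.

Under do(Price=-4), the mechanism Price <- -Demand + 5 is discarded; Price is fixed at -4.
Supply = min(Price, Demand) - 3  [with Price=-4, Demand=1]  = -7
Revenue = 5 if Price >= 3 else 1  [with Price=-4]  = 1
Profit = -2*Revenue - 2*Price - Supply  [with Revenue=1, Price=-4, Supply=-7]  = 13
Without intervention: Price = -Demand + 5  [with Demand=1]  = 4; Supply = min(Price, Demand) - 3  [with Price=4, Demand=1]  = -2; Revenue = 5 if Price >= 3 else 1  [with Price=4]  = 5; Profit = -2*Revenue - 2*Price - Supply  [with Revenue=5, Price=4, Supply=-2]  = -16.
Change = 13 − (-16) = 29.

29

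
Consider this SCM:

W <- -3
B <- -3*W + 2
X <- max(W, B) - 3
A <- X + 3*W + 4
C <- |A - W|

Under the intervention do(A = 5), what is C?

8

Intervening sets A = 5 and removes its equation (A <- X + 3*W + 4).
C = |A - W|  [with A=5, W=-3]  = 8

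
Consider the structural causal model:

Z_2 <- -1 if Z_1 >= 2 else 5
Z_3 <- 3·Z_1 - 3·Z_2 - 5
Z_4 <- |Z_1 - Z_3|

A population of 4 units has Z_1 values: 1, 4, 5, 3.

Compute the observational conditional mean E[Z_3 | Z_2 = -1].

10

Observing Z_2=-1 restricts to units where Z_2's equation naturally yields -1: Z_1 ∈ {4, 5, 3}. In that subpopulation Z_3 = 10, 13, 7, mean 10.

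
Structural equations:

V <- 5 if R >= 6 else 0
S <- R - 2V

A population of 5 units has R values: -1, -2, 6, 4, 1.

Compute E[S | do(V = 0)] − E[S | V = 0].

1.1

The intervention sets V=0 in all 5 units regardless of R. Recomputing S per unit gives -1, -2, 6, 4, 1; average 1.6.
Conditioning on V=0 selects the 4 unit(s) with R ∈ {-1, -2, 4, 1}. Their S values: -1, -2, 4, 1. Mean = 0.5.
Difference = 1.6 − 0.5 = 1.1.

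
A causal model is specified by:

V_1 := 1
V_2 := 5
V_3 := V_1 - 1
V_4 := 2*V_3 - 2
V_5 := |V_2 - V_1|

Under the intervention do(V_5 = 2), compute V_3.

do(V_5=2) replaces the equation V_5 := |V_2 - V_1| with the constant V_5 = 2.
V_3 is not downstream of the intervention, so its value is determined by the original equations.
V_3 = V_1 - 1  [with V_1=1]  = 0

0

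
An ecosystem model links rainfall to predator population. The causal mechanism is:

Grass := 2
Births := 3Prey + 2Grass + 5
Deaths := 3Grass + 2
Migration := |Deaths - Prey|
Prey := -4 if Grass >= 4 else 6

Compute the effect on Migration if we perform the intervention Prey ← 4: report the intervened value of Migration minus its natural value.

2

do(Prey=4) replaces the equation Prey := -4 if Grass >= 4 else 6 with the constant Prey = 4.
Deaths = 3Grass + 2  [with Grass=2]  = 8
Migration = |Deaths - Prey|  [with Deaths=8, Prey=4]  = 4
Without intervention: Prey = -4 if Grass >= 4 else 6  [with Grass=2]  = 6; Deaths = 3Grass + 2  [with Grass=2]  = 8; Migration = |Deaths - Prey|  [with Deaths=8, Prey=6]  = 2.
Change = 4 − 2 = 2.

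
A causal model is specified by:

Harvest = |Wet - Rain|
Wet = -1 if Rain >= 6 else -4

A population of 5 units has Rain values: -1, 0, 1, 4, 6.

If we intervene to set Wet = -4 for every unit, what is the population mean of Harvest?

do(Wet=-4) breaks Wet's dependence on Rain. With Wet=-4 fixed, Harvest across the units is 3, 4, 5, 8, 10, mean 6.

6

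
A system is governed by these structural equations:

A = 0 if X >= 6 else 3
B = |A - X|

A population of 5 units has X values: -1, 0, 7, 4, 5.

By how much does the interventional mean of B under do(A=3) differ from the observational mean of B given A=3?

Every unit gets A=3 under the intervention. B values become 4, 3, 4, 1, 2; E[B|do(A=3)] = 2.8.
Conditioning on A=3 selects the 4 unit(s) with X ∈ {-1, 0, 4, 5}. Their B values: 4, 3, 1, 2. Mean = 2.5.
Difference = 2.8 − 2.5 = 0.3.

0.3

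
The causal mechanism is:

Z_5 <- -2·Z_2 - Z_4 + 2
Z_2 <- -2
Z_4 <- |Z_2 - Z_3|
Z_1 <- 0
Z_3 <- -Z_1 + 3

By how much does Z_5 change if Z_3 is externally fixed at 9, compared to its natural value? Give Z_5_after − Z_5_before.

-6

do(Z_3=9) replaces the equation Z_3 <- -Z_1 + 3 with the constant Z_3 = 9.
Z_4 = |Z_2 - Z_3|  [with Z_2=-2, Z_3=9]  = 11
Z_5 = -2·Z_2 - Z_4 + 2  [with Z_2=-2, Z_4=11]  = -5
Without intervention: Z_3 = -Z_1 + 3  [with Z_1=0]  = 3; Z_4 = |Z_2 - Z_3|  [with Z_2=-2, Z_3=3]  = 5; Z_5 = -2·Z_2 - Z_4 + 2  [with Z_2=-2, Z_4=5]  = 1.
Change = -5 − 1 = -6.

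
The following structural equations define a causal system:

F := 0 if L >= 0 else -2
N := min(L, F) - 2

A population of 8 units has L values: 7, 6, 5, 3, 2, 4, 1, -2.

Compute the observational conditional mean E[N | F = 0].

-2

Conditioning on F=0 selects the 7 unit(s) with L ∈ {7, 6, 5, 3, 2, 4, 1}. Their N values: -2, -2, -2, -2, -2, -2, -2. Mean = -2.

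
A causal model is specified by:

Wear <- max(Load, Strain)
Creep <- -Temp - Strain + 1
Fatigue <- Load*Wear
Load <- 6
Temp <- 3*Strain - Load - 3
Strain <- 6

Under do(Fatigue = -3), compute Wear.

6

do(Fatigue=-3) replaces the equation Fatigue <- Load*Wear with the constant Fatigue = -3.
Since Wear is not a descendant of the intervened variable, it is unaffected.
Wear = max(Load, Strain)  [with Load=6, Strain=6]  = 6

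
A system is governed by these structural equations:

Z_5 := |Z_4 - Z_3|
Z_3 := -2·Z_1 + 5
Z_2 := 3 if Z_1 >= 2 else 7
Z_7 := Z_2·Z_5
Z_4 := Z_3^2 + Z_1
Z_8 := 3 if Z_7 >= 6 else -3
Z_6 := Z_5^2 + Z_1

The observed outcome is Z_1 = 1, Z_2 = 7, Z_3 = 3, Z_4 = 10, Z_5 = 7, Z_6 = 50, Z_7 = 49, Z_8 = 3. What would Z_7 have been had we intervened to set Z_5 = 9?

Under do(Z_5=9), the mechanism Z_5 := |Z_4 - Z_3| is discarded; Z_5 is fixed at 9.
Z_2 = 3 if Z_1 >= 2 else 7  [with Z_1=1]  = 7
Z_7 = Z_2·Z_5  [with Z_2=7, Z_5=9]  = 63

63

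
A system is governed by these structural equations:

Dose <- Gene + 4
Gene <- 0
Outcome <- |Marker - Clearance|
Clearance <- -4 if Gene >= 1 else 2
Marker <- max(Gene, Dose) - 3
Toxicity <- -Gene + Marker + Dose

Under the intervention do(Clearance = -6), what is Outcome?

7

The intervention breaks the incoming arrows to Clearance: Clearance <- -4 if Gene >= 1 else 2 no longer applies, and Clearance = -6.
Dose = Gene + 4  [with Gene=0]  = 4
Marker = max(Gene, Dose) - 3  [with Gene=0, Dose=4]  = 1
Outcome = |Marker - Clearance|  [with Marker=1, Clearance=-6]  = 7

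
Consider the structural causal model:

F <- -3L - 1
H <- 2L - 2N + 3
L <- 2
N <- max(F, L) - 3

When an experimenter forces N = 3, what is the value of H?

1

The intervention breaks the incoming arrows to N: N <- max(F, L) - 3 no longer applies, and N = 3.
H = 2L - 2N + 3  [with L=2, N=3]  = 1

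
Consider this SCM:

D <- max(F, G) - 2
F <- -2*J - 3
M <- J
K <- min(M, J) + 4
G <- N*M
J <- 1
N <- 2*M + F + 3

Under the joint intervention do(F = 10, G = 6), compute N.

15

The joint intervention fixes F = 10, G = 6, removing each variable's own equation.
M = J  [with J=1]  = 1
N = 2*M + F + 3  [with M=1, F=10]  = 15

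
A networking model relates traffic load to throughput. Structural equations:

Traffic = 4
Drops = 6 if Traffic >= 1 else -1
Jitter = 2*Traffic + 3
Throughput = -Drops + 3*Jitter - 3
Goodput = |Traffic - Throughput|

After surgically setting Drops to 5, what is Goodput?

21

do(Drops=5) replaces the equation Drops = 6 if Traffic >= 1 else -1 with the constant Drops = 5.
Jitter = 2*Traffic + 3  [with Traffic=4]  = 11
Throughput = -Drops + 3*Jitter - 3  [with Drops=5, Jitter=11]  = 25
Goodput = |Traffic - Throughput|  [with Traffic=4, Throughput=25]  = 21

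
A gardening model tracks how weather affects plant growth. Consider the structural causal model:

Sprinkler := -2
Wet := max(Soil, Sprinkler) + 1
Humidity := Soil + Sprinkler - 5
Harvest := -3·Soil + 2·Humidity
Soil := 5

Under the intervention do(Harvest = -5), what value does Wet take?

do(Harvest=-5) replaces the equation Harvest := -3·Soil + 2·Humidity with the constant Harvest = -5.
Wet is not downstream of the intervention, so its value is determined by the original equations.
Wet = max(Soil, Sprinkler) + 1  [with Soil=5, Sprinkler=-2]  = 6

6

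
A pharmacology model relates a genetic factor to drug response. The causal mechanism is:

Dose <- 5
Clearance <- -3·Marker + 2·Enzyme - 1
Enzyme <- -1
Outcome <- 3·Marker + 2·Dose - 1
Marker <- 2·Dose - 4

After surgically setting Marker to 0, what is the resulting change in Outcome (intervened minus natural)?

-18

do(Marker=0) replaces the equation Marker <- 2·Dose - 4 with the constant Marker = 0.
Outcome = 3·Marker + 2·Dose - 1  [with Marker=0, Dose=5]  = 9
Without intervention: Marker = 2·Dose - 4  [with Dose=5]  = 6; Outcome = 3·Marker + 2·Dose - 1  [with Marker=6, Dose=5]  = 27.
Change = 9 − 27 = -18.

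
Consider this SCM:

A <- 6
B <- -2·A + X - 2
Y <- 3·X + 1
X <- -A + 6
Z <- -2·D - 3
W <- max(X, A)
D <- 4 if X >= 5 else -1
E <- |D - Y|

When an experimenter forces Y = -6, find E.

Intervening sets Y = -6 and removes its equation (Y <- 3·X + 1).
X = -A + 6  [with A=6]  = 0
D = 4 if X >= 5 else -1  [with X=0]  = -1
E = |D - Y|  [with D=-1, Y=-6]  = 5

5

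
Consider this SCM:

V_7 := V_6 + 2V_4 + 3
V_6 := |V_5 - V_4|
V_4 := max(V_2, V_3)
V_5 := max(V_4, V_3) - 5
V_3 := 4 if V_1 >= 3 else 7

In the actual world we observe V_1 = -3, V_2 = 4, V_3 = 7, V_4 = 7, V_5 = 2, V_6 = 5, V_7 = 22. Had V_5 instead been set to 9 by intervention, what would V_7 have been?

19

Under do(V_5=9), the mechanism V_5 := max(V_4, V_3) - 5 is discarded; V_5 is fixed at 9.
V_3 = 4 if V_1 >= 3 else 7  [with V_1=-3]  = 7
V_4 = max(V_2, V_3)  [with V_2=4, V_3=7]  = 7
V_6 = |V_5 - V_4|  [with V_5=9, V_4=7]  = 2
V_7 = V_6 + 2V_4 + 3  [with V_6=2, V_4=7]  = 19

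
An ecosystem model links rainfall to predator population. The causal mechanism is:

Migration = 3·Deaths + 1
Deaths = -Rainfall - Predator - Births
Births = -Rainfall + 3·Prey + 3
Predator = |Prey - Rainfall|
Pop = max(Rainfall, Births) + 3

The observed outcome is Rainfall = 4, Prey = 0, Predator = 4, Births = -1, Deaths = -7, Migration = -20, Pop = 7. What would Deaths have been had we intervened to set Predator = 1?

do(Predator=1) replaces the equation Predator = |Prey - Rainfall| with the constant Predator = 1.
Births = -Rainfall + 3·Prey + 3  [with Rainfall=4, Prey=0]  = -1
Deaths = -Rainfall - Predator - Births  [with Rainfall=4, Predator=1, Births=-1]  = -4

-4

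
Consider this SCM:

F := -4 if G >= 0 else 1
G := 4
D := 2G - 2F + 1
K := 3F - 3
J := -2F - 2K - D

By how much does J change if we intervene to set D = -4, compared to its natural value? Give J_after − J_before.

do(D=-4) replaces the equation D := 2G - 2F + 1 with the constant D = -4.
F = -4 if G >= 0 else 1  [with G=4]  = -4
K = 3F - 3  [with F=-4]  = -15
J = -2F - 2K - D  [with F=-4, K=-15, D=-4]  = 42
Without intervention: F = -4 if G >= 0 else 1  [with G=4]  = -4; D = 2G - 2F + 1  [with G=4, F=-4]  = 17; K = 3F - 3  [with F=-4]  = -15; J = -2F - 2K - D  [with F=-4, K=-15, D=17]  = 21.
Change = 42 − 21 = 21.

21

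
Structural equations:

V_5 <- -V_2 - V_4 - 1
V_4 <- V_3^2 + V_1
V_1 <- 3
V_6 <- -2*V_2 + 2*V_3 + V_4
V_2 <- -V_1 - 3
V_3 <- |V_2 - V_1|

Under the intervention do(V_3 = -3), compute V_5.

-7

do(V_3=-3) replaces the equation V_3 <- |V_2 - V_1| with the constant V_3 = -3.
V_2 = -V_1 - 3  [with V_1=3]  = -6
V_4 = V_3^2 + V_1  [with V_3=-3, V_1=3]  = 12
V_5 = -V_2 - V_4 - 1  [with V_2=-6, V_4=12]  = -7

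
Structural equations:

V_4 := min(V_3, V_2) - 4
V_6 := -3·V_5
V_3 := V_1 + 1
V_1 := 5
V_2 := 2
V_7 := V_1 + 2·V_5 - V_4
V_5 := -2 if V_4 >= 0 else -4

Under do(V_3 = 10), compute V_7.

The intervention breaks the incoming arrows to V_3: V_3 := V_1 + 1 no longer applies, and V_3 = 10.
V_4 = min(V_3, V_2) - 4  [with V_3=10, V_2=2]  = -2
V_5 = -2 if V_4 >= 0 else -4  [with V_4=-2]  = -4
V_7 = V_1 + 2·V_5 - V_4  [with V_1=5, V_5=-4, V_4=-2]  = -1

-1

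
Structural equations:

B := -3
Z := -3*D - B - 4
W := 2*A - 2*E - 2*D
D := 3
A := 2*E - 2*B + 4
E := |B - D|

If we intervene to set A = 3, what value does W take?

-12

Intervening sets A = 3 and removes its equation (A := 2*E - 2*B + 4).
E = |B - D|  [with B=-3, D=3]  = 6
W = 2*A - 2*E - 2*D  [with A=3, E=6, D=3]  = -12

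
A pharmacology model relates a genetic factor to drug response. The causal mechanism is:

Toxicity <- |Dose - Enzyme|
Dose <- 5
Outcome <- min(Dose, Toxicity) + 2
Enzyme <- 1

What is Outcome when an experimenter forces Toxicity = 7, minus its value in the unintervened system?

The intervention breaks the incoming arrows to Toxicity: Toxicity <- |Dose - Enzyme| no longer applies, and Toxicity = 7.
Outcome = min(Dose, Toxicity) + 2  [with Dose=5, Toxicity=7]  = 7
Without intervention: Toxicity = |Dose - Enzyme|  [with Dose=5, Enzyme=1]  = 4; Outcome = min(Dose, Toxicity) + 2  [with Dose=5, Toxicity=4]  = 6.
Change = 7 − 6 = 1.

1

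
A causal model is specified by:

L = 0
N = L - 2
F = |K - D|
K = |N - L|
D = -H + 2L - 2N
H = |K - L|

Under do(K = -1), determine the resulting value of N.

-2

Under do(K=-1), the mechanism K = |N - L| is discarded; K is fixed at -1.
Since N is not a descendant of the intervened variable, it is unaffected.
N = L - 2  [with L=0]  = -2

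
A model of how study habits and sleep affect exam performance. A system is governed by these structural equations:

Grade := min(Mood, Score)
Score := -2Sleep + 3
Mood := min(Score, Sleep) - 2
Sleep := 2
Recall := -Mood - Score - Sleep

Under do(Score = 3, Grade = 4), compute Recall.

-5

The joint intervention fixes Score = 3, Grade = 4, removing each variable's own equation.
Mood = min(Score, Sleep) - 2  [with Score=3, Sleep=2]  = 0
Recall = -Mood - Score - Sleep  [with Mood=0, Score=3, Sleep=2]  = -5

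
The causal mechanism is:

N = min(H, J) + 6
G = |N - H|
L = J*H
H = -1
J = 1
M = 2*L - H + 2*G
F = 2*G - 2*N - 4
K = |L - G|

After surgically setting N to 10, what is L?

-1

The intervention breaks the incoming arrows to N: N = min(H, J) + 6 no longer applies, and N = 10.
No directed path runs from N to L, so L keeps its natural value.
L = J*H  [with J=1, H=-1]  = -1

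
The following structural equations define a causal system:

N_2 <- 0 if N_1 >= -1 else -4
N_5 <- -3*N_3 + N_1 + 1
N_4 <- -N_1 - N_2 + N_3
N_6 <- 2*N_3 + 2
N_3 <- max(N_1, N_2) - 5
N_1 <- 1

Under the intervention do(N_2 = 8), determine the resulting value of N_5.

do(N_2=8) replaces the equation N_2 <- 0 if N_1 >= -1 else -4 with the constant N_2 = 8.
N_3 = max(N_1, N_2) - 5  [with N_1=1, N_2=8]  = 3
N_5 = -3*N_3 + N_1 + 1  [with N_3=3, N_1=1]  = -7

-7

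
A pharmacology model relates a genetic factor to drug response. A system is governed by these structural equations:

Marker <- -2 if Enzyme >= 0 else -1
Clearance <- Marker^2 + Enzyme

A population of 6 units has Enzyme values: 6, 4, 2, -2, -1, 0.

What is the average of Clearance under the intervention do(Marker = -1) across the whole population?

2.5

do(Marker=-1) breaks Marker's dependence on Enzyme. With Marker=-1 fixed, Clearance across the units is 7, 5, 3, -1, 0, 1, mean 2.5.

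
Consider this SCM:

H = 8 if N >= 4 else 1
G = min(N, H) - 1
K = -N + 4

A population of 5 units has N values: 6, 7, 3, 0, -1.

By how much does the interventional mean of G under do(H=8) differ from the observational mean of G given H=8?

The intervention sets H=8 in all 5 units regardless of N. Recomputing G per unit gives 5, 6, 2, -1, -2; average 2.
Conditioning on H=8 selects the 2 unit(s) with N ∈ {6, 7}. Their G values: 5, 6. Mean = 5.5.
Difference = 2 − 5.5 = -3.5.

-3.5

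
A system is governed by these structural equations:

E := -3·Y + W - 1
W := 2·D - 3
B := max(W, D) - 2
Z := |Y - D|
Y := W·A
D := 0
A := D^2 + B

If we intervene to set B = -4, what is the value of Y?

12

do(B=-4) replaces the equation B := max(W, D) - 2 with the constant B = -4.
W = 2·D - 3  [with D=0]  = -3
A = D^2 + B  [with D=0, B=-4]  = -4
Y = W·A  [with W=-3, A=-4]  = 12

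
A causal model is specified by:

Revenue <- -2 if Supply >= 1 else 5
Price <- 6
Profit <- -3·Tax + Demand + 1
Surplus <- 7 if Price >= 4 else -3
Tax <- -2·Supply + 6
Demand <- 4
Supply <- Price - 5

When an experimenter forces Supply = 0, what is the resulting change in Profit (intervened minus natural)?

-6

The intervention breaks the incoming arrows to Supply: Supply <- Price - 5 no longer applies, and Supply = 0.
Tax = -2·Supply + 6  [with Supply=0]  = 6
Profit = -3·Tax + Demand + 1  [with Tax=6, Demand=4]  = -13
Without intervention: Supply = Price - 5  [with Price=6]  = 1; Tax = -2·Supply + 6  [with Supply=1]  = 4; Profit = -3·Tax + Demand + 1  [with Tax=4, Demand=4]  = -7.
Change = -13 − (-7) = -6.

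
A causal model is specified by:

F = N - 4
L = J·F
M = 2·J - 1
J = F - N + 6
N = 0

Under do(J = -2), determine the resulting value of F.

Under do(J=-2), the mechanism J = F - N + 6 is discarded; J is fixed at -2.
Since F is not a descendant of the intervened variable, it is unaffected.
F = N - 4  [with N=0]  = -4

-4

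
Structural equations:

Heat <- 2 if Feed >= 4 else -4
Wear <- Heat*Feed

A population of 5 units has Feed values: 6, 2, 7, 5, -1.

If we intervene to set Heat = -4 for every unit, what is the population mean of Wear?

-15.2

Every unit gets Heat=-4 under the intervention. Wear values become -24, -8, -28, -20, 4; E[Wear|do(Heat=-4)] = -15.2.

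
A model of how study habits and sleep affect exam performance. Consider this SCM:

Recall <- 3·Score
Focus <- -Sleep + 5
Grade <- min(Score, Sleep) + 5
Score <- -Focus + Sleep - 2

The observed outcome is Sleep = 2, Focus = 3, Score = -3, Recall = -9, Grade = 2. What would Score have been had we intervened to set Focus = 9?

The intervention breaks the incoming arrows to Focus: Focus <- -Sleep + 5 no longer applies, and Focus = 9.
Score = -Focus + Sleep - 2  [with Focus=9, Sleep=2]  = -9

-9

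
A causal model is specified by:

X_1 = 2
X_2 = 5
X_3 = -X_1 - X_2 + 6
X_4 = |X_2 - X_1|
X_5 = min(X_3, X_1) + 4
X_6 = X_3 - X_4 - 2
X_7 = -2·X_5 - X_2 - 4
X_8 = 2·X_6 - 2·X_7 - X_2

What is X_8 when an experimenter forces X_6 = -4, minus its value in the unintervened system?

Intervening sets X_6 = -4 and removes its equation (X_6 = X_3 - X_4 - 2).
X_3 = -X_1 - X_2 + 6  [with X_1=2, X_2=5]  = -1
X_5 = min(X_3, X_1) + 4  [with X_3=-1, X_1=2]  = 3
X_7 = -2·X_5 - X_2 - 4  [with X_5=3, X_2=5]  = -15
X_8 = 2·X_6 - 2·X_7 - X_2  [with X_6=-4, X_7=-15, X_2=5]  = 17
Without intervention: X_3 = -X_1 - X_2 + 6  [with X_1=2, X_2=5]  = -1; X_4 = |X_2 - X_1|  [with X_2=5, X_1=2]  = 3; X_5 = min(X_3, X_1) + 4  [with X_3=-1, X_1=2]  = 3; X_6 = X_3 - X_4 - 2  [with X_3=-1, X_4=3]  = -6; X_7 = -2·X_5 - X_2 - 4  [with X_5=3, X_2=5]  = -15; X_8 = 2·X_6 - 2·X_7 - X_2  [with X_6=-6, X_7=-15, X_2=5]  = 13.
Change = 17 − 13 = 4.

4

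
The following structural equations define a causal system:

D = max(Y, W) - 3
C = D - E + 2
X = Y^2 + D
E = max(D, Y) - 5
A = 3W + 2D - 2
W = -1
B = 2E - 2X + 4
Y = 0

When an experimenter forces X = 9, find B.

-24

Intervening sets X = 9 and removes its equation (X = Y^2 + D).
D = max(Y, W) - 3  [with Y=0, W=-1]  = -3
E = max(D, Y) - 5  [with D=-3, Y=0]  = -5
B = 2E - 2X + 4  [with E=-5, X=9]  = -24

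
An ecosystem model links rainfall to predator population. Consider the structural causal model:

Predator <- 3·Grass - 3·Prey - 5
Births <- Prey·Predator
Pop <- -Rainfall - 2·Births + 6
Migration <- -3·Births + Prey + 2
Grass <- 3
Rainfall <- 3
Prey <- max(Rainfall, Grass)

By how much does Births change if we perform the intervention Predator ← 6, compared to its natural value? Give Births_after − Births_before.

Intervening sets Predator = 6 and removes its equation (Predator <- 3·Grass - 3·Prey - 5).
Prey = max(Rainfall, Grass)  [with Rainfall=3, Grass=3]  = 3
Births = Prey·Predator  [with Prey=3, Predator=6]  = 18
Without intervention: Prey = max(Rainfall, Grass)  [with Rainfall=3, Grass=3]  = 3; Predator = 3·Grass - 3·Prey - 5  [with Grass=3, Prey=3]  = -5; Births = Prey·Predator  [with Prey=3, Predator=-5]  = -15.
Change = 18 − (-15) = 33.

33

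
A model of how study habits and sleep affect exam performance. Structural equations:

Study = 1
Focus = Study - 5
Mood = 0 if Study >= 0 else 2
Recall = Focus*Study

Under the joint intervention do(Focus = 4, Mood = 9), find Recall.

Setting Focus = 4, Mood = 9 by intervention discards those variables' equations.
Recall = Focus*Study  [with Focus=4, Study=1]  = 4

4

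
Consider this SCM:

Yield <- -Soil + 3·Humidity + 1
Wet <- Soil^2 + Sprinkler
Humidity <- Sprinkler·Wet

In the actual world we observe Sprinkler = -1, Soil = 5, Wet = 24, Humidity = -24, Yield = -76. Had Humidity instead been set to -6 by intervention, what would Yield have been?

-22

Intervening sets Humidity = -6 and removes its equation (Humidity <- Sprinkler·Wet).
Yield = -Soil + 3·Humidity + 1  [with Soil=5, Humidity=-6]  = -22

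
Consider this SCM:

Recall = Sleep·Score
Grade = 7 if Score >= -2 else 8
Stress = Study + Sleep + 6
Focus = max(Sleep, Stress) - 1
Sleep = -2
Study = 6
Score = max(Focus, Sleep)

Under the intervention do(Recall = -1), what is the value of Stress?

10

do(Recall=-1) replaces the equation Recall = Sleep·Score with the constant Recall = -1.
Stress is not downstream of the intervention, so its value is determined by the original equations.
Stress = Study + Sleep + 6  [with Study=6, Sleep=-2]  = 10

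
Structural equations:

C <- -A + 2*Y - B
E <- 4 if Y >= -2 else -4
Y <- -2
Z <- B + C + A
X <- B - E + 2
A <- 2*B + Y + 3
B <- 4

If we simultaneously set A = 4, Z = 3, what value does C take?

The joint intervention fixes A = 4, Z = 3, removing each variable's own equation.
C = -A + 2*Y - B  [with A=4, Y=-2, B=4]  = -12

-12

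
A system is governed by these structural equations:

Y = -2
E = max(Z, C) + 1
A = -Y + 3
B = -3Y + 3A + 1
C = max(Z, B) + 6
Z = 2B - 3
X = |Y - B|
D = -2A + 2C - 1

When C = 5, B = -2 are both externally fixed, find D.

Setting C = 5, B = -2 by intervention discards those variables' equations.
A = -Y + 3  [with Y=-2]  = 5
D = -2A + 2C - 1  [with A=5, C=5]  = -1

-1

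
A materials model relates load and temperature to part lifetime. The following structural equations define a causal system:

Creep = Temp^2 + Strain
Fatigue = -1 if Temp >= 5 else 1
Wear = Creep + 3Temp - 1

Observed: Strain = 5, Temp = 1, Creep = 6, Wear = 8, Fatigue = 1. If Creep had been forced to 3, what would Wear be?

The intervention breaks the incoming arrows to Creep: Creep = Temp^2 + Strain no longer applies, and Creep = 3.
Wear = Creep + 3Temp - 1  [with Creep=3, Temp=1]  = 5

5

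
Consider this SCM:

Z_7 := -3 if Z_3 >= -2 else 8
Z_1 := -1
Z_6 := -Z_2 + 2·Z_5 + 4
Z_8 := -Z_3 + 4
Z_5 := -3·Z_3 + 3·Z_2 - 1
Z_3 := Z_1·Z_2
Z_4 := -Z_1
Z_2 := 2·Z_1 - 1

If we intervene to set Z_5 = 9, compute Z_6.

The intervention breaks the incoming arrows to Z_5: Z_5 := -3·Z_3 + 3·Z_2 - 1 no longer applies, and Z_5 = 9.
Z_2 = 2·Z_1 - 1  [with Z_1=-1]  = -3
Z_6 = -Z_2 + 2·Z_5 + 4  [with Z_2=-3, Z_5=9]  = 25

25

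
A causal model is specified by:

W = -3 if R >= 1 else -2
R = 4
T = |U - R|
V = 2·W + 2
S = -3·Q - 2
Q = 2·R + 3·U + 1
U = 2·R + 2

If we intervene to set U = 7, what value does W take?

Under do(U=7), the mechanism U = 2·R + 2 is discarded; U is fixed at 7.
No directed path runs from U to W, so W keeps its natural value.
W = -3 if R >= 1 else -2  [with R=4]  = -3

-3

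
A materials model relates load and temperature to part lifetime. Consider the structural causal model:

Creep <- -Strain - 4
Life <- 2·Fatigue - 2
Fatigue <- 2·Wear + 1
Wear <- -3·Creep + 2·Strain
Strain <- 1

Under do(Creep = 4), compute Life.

-40

do(Creep=4) replaces the equation Creep <- -Strain - 4 with the constant Creep = 4.
Wear = -3·Creep + 2·Strain  [with Creep=4, Strain=1]  = -10
Fatigue = 2·Wear + 1  [with Wear=-10]  = -19
Life = 2·Fatigue - 2  [with Fatigue=-19]  = -40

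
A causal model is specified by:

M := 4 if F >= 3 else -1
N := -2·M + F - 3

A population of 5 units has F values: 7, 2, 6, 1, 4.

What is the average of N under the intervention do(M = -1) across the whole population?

Every unit gets M=-1 under the intervention. N values become 6, 1, 5, 0, 3; E[N|do(M=-1)] = 3.

3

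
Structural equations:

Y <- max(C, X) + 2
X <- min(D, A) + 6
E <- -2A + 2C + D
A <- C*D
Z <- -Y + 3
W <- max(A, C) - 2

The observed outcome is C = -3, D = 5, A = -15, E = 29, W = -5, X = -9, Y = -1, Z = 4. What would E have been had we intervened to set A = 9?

-19

The intervention breaks the incoming arrows to A: A <- C*D no longer applies, and A = 9.
E = -2A + 2C + D  [with A=9, C=-3, D=5]  = -19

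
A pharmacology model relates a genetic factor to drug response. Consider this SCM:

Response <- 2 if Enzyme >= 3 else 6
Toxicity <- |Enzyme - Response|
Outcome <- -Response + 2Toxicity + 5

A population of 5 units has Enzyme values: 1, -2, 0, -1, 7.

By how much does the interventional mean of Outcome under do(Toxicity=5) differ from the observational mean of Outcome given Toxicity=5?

-1.2

Every unit gets Toxicity=5 under the intervention. Outcome values become 9, 9, 9, 9, 13; E[Outcome|do(Toxicity=5)] = 9.8.
E[Outcome|Toxicity=5] averages over only the 2 units with Toxicity=5 (Enzyme = 1, 7): Outcome = 9, 13, mean 11.
Difference = 9.8 − 11 = -1.2.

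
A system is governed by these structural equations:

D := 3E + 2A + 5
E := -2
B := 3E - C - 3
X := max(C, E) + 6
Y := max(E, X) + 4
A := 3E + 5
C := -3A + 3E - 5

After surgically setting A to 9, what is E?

Under do(A=9), the mechanism A := 3E + 5 is discarded; A is fixed at 9.
E is not downstream of the intervention, so its value is determined by the original equations.

-2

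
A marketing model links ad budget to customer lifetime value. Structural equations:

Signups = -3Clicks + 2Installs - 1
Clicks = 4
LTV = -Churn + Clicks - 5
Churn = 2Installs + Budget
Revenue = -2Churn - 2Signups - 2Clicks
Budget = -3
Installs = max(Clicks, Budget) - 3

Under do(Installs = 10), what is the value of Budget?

Under do(Installs=10), the mechanism Installs = max(Clicks, Budget) - 3 is discarded; Installs is fixed at 10.
Budget is not downstream of the intervention, so its value is determined by the original equations.

-3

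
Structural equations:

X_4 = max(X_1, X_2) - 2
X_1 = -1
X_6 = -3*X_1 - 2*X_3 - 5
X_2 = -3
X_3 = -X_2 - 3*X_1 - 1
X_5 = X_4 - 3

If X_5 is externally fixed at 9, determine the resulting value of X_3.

5

do(X_5=9) replaces the equation X_5 = X_4 - 3 with the constant X_5 = 9.
X_3 is not downstream of the intervention, so its value is determined by the original equations.
X_3 = -X_2 - 3*X_1 - 1  [with X_2=-3, X_1=-1]  = 5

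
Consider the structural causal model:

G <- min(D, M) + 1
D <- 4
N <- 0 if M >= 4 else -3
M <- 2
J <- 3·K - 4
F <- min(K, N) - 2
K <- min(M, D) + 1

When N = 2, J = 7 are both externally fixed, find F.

Under do(N = 2, J = 7), each intervened variable's structural equation is replaced by its fixed value.
K = min(M, D) + 1  [with M=2, D=4]  = 3
F = min(K, N) - 2  [with K=3, N=2]  = 0

0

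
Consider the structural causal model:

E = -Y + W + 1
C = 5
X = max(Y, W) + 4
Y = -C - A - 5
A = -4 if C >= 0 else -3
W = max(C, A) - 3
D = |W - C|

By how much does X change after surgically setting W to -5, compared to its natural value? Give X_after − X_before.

The intervention breaks the incoming arrows to W: W = max(C, A) - 3 no longer applies, and W = -5.
A = -4 if C >= 0 else -3  [with C=5]  = -4
Y = -C - A - 5  [with C=5, A=-4]  = -6
X = max(Y, W) + 4  [with Y=-6, W=-5]  = -1
Without intervention: A = -4 if C >= 0 else -3  [with C=5]  = -4; W = max(C, A) - 3  [with C=5, A=-4]  = 2; Y = -C - A - 5  [with C=5, A=-4]  = -6; X = max(Y, W) + 4  [with Y=-6, W=2]  = 6.
Change = -1 − 6 = -7.

-7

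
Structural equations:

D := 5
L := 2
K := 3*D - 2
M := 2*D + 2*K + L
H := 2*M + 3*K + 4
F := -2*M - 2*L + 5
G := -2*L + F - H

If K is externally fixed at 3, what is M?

18

The intervention breaks the incoming arrows to K: K := 3*D - 2 no longer applies, and K = 3.
M = 2*D + 2*K + L  [with D=5, K=3, L=2]  = 18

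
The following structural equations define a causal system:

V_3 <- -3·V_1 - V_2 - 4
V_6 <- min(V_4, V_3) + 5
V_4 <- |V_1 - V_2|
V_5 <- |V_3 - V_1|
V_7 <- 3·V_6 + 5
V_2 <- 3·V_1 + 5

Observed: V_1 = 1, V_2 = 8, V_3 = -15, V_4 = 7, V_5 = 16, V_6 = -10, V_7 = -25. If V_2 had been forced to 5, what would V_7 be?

Under do(V_2=5), the mechanism V_2 <- 3·V_1 + 5 is discarded; V_2 is fixed at 5.
V_3 = -3·V_1 - V_2 - 4  [with V_1=1, V_2=5]  = -12
V_4 = |V_1 - V_2|  [with V_1=1, V_2=5]  = 4
V_6 = min(V_4, V_3) + 5  [with V_4=4, V_3=-12]  = -7
V_7 = 3·V_6 + 5  [with V_6=-7]  = -16

-16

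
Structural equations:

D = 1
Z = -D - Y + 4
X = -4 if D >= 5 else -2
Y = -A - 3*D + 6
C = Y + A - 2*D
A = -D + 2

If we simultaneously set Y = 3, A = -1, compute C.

The joint intervention fixes Y = 3, A = -1, removing each variable's own equation.
C = Y + A - 2*D  [with Y=3, A=-1, D=1]  = 0

0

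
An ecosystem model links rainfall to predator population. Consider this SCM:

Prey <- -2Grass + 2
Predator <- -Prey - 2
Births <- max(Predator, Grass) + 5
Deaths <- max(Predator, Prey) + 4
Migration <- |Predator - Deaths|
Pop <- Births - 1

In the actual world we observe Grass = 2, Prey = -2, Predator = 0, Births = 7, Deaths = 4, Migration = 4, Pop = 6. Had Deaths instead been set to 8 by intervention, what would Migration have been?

8

The intervention breaks the incoming arrows to Deaths: Deaths <- max(Predator, Prey) + 4 no longer applies, and Deaths = 8.
Prey = -2Grass + 2  [with Grass=2]  = -2
Predator = -Prey - 2  [with Prey=-2]  = 0
Migration = |Predator - Deaths|  [with Predator=0, Deaths=8]  = 8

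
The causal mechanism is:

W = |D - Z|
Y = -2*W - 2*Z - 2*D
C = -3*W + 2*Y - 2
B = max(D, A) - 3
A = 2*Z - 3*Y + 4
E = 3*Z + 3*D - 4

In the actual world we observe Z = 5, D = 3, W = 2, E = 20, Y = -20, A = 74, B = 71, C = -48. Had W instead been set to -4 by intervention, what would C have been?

The intervention breaks the incoming arrows to W: W = |D - Z| no longer applies, and W = -4.
Y = -2*W - 2*Z - 2*D  [with W=-4, Z=5, D=3]  = -8
C = -3*W + 2*Y - 2  [with W=-4, Y=-8]  = -6

-6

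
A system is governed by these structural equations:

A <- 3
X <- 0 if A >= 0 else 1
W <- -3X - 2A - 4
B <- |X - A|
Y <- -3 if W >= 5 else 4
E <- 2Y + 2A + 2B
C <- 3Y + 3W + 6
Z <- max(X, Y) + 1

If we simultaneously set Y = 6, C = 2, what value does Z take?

Under do(Y = 6, C = 2), each intervened variable's structural equation is replaced by its fixed value.
X = 0 if A >= 0 else 1  [with A=3]  = 0
Z = max(X, Y) + 1  [with X=0, Y=6]  = 7

7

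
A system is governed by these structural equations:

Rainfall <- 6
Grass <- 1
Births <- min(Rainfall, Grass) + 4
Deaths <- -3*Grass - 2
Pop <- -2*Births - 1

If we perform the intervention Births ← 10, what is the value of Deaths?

-5

The intervention breaks the incoming arrows to Births: Births <- min(Rainfall, Grass) + 4 no longer applies, and Births = 10.
Deaths is not downstream of the intervention, so its value is determined by the original equations.
Deaths = -3*Grass - 2  [with Grass=1]  = -5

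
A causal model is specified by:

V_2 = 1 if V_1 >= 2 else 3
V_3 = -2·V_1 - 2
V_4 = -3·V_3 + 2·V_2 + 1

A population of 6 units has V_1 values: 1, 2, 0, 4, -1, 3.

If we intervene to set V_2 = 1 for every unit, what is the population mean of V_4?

do(V_2=1) breaks V_2's dependence on V_1. With V_2=1 fixed, V_4 across the units is 15, 21, 9, 33, 3, 27, mean 18.

18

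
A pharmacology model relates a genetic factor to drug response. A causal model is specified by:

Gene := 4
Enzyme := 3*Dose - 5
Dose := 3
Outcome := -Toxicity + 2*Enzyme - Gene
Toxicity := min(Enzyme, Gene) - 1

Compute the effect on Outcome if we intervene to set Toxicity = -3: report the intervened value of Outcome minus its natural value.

Intervening sets Toxicity = -3 and removes its equation (Toxicity := min(Enzyme, Gene) - 1).
Enzyme = 3*Dose - 5  [with Dose=3]  = 4
Outcome = -Toxicity + 2*Enzyme - Gene  [with Toxicity=-3, Enzyme=4, Gene=4]  = 7
Without intervention: Enzyme = 3*Dose - 5  [with Dose=3]  = 4; Toxicity = min(Enzyme, Gene) - 1  [with Enzyme=4, Gene=4]  = 3; Outcome = -Toxicity + 2*Enzyme - Gene  [with Toxicity=3, Enzyme=4, Gene=4]  = 1.
Change = 7 − 1 = 6.

6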